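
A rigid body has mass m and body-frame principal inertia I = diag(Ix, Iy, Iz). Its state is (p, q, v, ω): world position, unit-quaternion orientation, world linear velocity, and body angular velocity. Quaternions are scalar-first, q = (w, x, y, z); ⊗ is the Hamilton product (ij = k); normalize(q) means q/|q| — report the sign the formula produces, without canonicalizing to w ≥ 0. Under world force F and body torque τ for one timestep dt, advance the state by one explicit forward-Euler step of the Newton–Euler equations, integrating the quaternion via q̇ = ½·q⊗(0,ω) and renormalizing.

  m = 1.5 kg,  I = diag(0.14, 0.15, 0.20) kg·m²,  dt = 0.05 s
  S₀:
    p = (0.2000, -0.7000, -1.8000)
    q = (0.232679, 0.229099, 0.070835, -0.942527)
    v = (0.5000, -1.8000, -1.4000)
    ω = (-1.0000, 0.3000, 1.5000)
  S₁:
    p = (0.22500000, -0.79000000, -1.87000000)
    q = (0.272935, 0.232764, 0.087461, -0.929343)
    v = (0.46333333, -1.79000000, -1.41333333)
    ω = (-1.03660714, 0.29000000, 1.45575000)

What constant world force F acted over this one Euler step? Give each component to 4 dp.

Δv = v₁−v₀ = (-0.03666667, 0.01000000, -0.01333333)
applied force F = (-1.1000, 0.3000, -0.4000)

F = (-1.1000, 0.3000, -0.4000)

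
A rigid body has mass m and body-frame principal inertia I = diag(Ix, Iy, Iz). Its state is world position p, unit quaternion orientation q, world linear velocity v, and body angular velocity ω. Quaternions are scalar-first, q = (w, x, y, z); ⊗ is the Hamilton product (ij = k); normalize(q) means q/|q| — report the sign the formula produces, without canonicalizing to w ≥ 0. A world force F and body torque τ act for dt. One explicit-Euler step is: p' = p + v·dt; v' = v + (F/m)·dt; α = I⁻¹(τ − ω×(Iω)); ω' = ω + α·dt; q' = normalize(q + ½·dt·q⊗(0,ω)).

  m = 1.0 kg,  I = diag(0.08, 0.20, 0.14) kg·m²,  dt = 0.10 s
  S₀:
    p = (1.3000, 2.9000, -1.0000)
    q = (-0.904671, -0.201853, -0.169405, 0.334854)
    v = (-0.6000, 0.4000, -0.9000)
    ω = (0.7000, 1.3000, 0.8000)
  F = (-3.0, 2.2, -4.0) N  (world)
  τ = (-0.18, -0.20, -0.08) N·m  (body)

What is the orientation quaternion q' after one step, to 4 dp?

q' = (-0.8968, -0.2611, -0.2077, 0.2905)

2q̇ = q⊗(0,ω) = (0.0936404, -1.2041039, -0.7801921, -0.8675622)
q' = normalize(q + ½dt·q⊗(0,ω)) = (-0.8968, -0.2611, -0.2077, 0.2905)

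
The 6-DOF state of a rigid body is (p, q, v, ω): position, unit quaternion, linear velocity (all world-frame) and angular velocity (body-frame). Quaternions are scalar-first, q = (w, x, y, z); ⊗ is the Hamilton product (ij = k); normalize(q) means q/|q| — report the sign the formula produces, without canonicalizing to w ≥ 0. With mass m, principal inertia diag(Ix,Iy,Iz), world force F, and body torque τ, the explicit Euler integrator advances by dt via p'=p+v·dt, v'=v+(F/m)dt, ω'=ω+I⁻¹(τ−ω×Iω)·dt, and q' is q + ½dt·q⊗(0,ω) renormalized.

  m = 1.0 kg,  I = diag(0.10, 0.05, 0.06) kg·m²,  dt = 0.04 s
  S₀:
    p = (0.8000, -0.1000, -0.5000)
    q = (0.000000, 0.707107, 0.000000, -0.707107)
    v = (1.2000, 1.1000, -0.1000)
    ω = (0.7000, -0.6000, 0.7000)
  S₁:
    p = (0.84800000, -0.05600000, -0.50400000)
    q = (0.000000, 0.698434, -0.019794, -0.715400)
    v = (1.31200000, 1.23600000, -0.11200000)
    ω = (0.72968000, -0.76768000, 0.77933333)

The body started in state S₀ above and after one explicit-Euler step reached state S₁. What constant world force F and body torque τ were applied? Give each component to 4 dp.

F = (2.8000, 3.4000, -0.3000)
τ = (0.0700, -0.1900, 0.1400)

v₁ − v₀ = (0.11200000, 0.13600000, -0.01200000)
applied force F = (2.8000, 3.4000, -0.3000)
Δω = ω₁−ω₀ = (0.02968000, -0.16768000, 0.07933333)
τ = I·(Δω/dt) + ω₀×(Iω₀) = (0.0700, -0.1900, 0.1400)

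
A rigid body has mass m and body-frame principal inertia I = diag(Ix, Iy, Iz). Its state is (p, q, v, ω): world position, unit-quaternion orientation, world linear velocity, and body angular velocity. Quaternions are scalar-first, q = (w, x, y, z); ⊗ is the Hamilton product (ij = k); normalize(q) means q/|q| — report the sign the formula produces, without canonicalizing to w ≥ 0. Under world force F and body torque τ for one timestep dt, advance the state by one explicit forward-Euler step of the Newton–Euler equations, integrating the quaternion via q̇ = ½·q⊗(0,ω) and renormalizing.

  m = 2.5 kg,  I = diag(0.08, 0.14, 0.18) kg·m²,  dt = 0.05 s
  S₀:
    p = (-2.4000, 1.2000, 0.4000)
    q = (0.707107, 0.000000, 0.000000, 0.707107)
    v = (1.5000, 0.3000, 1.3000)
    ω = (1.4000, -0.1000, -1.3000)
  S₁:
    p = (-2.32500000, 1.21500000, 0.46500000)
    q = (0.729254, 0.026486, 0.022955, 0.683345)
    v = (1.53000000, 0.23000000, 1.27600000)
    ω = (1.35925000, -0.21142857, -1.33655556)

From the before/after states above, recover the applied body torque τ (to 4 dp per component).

τ = (-0.0600, -0.1300, -0.1400)

ω₁ − ω₀ = (-0.04075000, -0.11142857, -0.03655556)
τ = I·(Δω/dt) + ω₀×(Iω₀) = (-0.0600, -0.1300, -0.1400)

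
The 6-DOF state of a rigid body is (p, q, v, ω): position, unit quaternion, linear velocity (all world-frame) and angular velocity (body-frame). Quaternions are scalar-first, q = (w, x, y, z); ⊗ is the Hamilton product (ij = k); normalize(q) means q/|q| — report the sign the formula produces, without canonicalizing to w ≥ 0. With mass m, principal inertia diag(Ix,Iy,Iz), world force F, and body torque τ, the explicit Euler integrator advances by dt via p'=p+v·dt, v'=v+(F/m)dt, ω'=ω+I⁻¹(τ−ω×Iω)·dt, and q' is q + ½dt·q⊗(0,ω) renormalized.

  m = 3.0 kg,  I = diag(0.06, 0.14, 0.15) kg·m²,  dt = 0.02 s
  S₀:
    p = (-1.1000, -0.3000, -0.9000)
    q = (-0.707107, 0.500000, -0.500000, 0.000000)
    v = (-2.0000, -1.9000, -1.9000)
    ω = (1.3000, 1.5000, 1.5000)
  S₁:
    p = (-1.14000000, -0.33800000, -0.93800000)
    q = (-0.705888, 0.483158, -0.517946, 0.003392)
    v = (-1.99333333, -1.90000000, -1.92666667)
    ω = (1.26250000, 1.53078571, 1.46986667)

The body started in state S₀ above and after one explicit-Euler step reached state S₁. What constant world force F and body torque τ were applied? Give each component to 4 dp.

F = (1.0000, 0.0000, -4.0000)
τ = (-0.0900, 0.0400, -0.0700)

Δω = ω₁−ω₀ = (-0.03750000, 0.03078571, -0.03013333)
applied torque τ = (-0.0900, 0.0400, -0.0700)
velocity change Δv = (0.00666667, 0.00000000, -0.02666667)
applied force F = (1.0000, 0.0000, -4.0000)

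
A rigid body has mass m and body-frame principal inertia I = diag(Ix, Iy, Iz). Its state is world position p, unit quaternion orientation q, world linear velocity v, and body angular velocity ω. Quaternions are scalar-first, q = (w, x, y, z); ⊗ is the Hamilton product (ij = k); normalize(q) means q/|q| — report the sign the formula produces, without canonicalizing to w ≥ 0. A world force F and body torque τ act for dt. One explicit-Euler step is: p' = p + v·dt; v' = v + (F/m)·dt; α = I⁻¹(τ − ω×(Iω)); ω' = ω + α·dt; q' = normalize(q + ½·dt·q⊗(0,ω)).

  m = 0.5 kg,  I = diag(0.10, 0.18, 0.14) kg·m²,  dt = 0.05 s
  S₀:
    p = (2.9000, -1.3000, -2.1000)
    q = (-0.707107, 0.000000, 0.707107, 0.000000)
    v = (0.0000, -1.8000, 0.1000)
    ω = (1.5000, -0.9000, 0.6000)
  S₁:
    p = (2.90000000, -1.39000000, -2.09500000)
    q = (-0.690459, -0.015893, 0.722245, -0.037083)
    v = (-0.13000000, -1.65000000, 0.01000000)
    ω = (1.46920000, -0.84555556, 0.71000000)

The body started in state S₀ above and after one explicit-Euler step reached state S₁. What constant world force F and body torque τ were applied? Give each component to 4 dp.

ω₁ − ω₀ = (-0.03080000, 0.05444444, 0.11000000)
precession coupling = (0.0216, -0.0360, -0.1080)
I·α + gyro = (-0.0400, 0.1600, 0.2000)
Δv = v₁−v₀ = (-0.13000000, 0.15000000, -0.09000000)
applied force F = (-1.3000, 1.5000, -0.9000)

F = (-1.3000, 1.5000, -0.9000)
τ = (-0.0400, 0.1600, 0.2000)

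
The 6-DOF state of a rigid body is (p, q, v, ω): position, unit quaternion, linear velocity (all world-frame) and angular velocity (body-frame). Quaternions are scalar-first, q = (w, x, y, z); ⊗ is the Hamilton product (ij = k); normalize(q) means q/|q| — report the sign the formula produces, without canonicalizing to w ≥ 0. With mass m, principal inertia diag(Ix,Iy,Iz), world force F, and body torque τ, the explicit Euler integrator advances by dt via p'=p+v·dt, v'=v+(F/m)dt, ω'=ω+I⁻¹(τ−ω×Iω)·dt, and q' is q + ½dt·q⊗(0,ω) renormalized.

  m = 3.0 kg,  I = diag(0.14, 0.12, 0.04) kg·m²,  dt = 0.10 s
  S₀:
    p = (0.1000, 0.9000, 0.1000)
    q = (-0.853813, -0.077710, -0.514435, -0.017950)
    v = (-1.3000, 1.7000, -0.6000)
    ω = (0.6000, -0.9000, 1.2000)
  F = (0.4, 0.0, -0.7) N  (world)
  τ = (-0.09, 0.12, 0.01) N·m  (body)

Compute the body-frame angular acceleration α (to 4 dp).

ω×(Iω) gyroscopic = (0.0864, 0.0720, 0.0108)
angular accel α = (-1.2600, 0.4000, -0.0200)

α = (-1.2600, 0.4000, -0.0200)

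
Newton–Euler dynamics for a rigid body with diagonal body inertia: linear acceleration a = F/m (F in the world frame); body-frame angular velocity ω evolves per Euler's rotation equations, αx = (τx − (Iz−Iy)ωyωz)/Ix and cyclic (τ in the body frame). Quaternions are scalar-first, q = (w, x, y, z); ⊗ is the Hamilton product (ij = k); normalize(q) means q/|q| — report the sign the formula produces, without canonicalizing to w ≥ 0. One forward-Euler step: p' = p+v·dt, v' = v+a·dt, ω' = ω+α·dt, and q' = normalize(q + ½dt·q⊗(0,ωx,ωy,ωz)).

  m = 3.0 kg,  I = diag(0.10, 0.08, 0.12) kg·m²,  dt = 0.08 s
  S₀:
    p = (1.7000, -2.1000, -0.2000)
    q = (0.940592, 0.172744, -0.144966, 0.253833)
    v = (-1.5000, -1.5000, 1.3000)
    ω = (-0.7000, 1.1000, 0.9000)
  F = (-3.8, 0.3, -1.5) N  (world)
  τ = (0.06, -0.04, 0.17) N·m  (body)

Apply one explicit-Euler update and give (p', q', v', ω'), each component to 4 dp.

(τ − ω×Iω)/I = (0.2040, -0.6575, 1.2883)
new body rate ω' = (-0.6837, 1.0474, 1.0031)
q⊗(0,ω) = (0.0519337, -1.0681001, 0.7014985, 0.9350750)
q + ½dt·q⊗(0,ω), renormalized = (0.9408, 0.1298, -0.1167, 0.2907)
p + v·dt = (1.5800, -2.2200, -0.0960)
v' = v + a·dt = (-1.6013, -1.4920, 1.2600)

p' = (1.5800, -2.2200, -0.0960)
q' = (0.9408, 0.1298, -0.1167, 0.2907)
v' = (-1.6013, -1.4920, 1.2600)
ω' = (-0.6837, 1.0474, 1.0031)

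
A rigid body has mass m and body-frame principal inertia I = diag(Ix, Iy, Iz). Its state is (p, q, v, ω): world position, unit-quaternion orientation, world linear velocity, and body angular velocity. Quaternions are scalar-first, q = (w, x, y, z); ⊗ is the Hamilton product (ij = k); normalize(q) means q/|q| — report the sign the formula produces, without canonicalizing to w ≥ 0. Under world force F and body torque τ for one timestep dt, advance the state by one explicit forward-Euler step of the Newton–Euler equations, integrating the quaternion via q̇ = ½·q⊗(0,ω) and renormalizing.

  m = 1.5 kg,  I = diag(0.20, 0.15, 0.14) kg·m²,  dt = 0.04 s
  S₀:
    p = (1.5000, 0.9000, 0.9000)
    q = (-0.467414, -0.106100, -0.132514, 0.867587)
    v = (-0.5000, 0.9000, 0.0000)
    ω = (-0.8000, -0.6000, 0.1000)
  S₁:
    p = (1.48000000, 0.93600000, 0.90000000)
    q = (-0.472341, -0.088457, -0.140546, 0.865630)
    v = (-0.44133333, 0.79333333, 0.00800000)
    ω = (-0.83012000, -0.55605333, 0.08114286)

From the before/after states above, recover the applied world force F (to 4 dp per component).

velocity change Δv = (0.05866667, -0.10666667, 0.00800000)
applied force F = (2.2000, -4.0000, 0.3000)

F = (2.2000, -4.0000, 0.3000)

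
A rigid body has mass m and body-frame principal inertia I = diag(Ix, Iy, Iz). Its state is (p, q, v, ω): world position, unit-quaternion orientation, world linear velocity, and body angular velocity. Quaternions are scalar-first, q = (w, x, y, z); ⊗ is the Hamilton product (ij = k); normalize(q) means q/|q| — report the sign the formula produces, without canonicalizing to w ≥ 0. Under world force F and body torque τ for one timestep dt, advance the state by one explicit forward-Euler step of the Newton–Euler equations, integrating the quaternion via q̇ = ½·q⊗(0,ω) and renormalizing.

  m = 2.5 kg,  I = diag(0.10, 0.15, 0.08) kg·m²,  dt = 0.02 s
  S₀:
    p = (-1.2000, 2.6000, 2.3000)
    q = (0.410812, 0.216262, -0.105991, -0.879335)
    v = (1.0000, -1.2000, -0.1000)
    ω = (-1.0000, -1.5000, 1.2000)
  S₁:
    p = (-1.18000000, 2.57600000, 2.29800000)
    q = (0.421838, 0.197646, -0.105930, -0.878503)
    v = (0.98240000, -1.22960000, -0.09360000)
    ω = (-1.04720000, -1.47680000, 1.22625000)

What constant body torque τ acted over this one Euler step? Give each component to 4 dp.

τ = (-0.1100, 0.1500, 0.1800)

ω₁ − ω₀ = (-0.04720000, 0.02320000, 0.02625000)
τ = I·(Δω/dt) + ω₀×(Iω₀) = (-0.1100, 0.1500, 0.1800)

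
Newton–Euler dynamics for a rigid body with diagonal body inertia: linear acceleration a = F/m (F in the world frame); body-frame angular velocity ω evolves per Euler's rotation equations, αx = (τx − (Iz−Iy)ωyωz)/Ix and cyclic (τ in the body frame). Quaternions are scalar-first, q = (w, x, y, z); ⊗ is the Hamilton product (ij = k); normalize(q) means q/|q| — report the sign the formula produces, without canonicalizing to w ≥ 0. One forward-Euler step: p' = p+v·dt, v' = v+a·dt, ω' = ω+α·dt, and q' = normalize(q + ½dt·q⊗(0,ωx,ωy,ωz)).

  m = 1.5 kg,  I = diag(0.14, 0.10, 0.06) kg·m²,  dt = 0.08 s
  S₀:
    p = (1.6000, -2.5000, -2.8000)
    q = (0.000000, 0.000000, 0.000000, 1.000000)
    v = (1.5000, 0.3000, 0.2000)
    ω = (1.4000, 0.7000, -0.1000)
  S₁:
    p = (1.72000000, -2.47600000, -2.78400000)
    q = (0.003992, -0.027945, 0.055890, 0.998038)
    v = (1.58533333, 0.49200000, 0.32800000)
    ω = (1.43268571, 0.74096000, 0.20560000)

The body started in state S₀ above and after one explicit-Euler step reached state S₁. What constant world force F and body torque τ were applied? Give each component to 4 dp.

F = (1.6000, 3.6000, 2.4000)
τ = (0.0600, 0.0400, 0.1900)

velocity change Δv = (0.08533333, 0.19200000, 0.12800000)
applied force F = (1.6000, 3.6000, 2.4000)
Δω = ω₁−ω₀ = (0.03268571, 0.04096000, 0.30560000)
ω₀×(Iω₀) = (0.0028, -0.0112, -0.0392)
τ = I·(Δω/dt) + ω₀×(Iω₀) = (0.0600, 0.0400, 0.1900)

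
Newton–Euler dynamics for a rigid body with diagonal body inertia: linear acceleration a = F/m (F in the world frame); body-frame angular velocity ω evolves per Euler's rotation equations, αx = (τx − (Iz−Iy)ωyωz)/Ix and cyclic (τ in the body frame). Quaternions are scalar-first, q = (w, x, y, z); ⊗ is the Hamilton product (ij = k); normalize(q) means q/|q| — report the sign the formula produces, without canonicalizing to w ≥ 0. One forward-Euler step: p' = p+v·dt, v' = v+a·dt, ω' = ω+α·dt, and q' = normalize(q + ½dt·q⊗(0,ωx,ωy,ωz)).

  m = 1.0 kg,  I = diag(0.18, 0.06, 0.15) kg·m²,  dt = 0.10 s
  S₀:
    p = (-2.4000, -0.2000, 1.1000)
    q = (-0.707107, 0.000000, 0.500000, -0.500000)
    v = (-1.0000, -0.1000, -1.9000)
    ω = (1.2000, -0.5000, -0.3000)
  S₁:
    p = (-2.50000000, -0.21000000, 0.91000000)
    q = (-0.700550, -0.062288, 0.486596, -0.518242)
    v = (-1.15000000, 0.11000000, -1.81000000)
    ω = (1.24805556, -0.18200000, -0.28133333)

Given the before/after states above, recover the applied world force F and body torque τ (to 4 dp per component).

v₁ − v₀ = (-0.15000000, 0.21000000, 0.09000000)
applied force F = (-1.5000, 2.1000, 0.9000)
Δω = ω₁−ω₀ = (0.04805556, 0.31800000, 0.01866667)
precession coupling = (0.0135, -0.0108, 0.0720)
applied torque τ = (0.1000, 0.1800, 0.1000)

F = (-1.5000, 2.1000, 0.9000)
τ = (0.1000, 0.1800, 0.1000)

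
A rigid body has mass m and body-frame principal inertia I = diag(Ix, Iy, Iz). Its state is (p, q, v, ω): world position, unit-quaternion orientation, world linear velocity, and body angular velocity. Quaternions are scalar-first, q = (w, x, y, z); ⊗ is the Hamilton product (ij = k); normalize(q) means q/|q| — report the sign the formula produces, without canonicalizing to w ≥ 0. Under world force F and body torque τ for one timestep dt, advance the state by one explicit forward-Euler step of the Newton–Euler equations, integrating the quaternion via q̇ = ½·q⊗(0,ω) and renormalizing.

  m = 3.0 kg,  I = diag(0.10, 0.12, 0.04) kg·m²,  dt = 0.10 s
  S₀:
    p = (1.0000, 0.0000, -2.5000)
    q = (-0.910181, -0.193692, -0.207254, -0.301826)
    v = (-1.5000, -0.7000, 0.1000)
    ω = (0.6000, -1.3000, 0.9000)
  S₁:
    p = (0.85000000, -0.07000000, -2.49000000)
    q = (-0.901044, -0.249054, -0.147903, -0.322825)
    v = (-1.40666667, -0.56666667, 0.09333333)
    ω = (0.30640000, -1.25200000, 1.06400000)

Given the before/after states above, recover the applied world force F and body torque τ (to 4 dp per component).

Δv = v₁−v₀ = (0.09333333, 0.13333333, -0.00666667)
F = m·Δv/dt = (2.8000, 4.0000, -0.2000)
ω₁ − ω₀ = (-0.29360000, 0.04800000, 0.16400000)
applied torque τ = (-0.2000, 0.0900, 0.0500)

F = (2.8000, 4.0000, -0.2000)
τ = (-0.2000, 0.0900, 0.0500)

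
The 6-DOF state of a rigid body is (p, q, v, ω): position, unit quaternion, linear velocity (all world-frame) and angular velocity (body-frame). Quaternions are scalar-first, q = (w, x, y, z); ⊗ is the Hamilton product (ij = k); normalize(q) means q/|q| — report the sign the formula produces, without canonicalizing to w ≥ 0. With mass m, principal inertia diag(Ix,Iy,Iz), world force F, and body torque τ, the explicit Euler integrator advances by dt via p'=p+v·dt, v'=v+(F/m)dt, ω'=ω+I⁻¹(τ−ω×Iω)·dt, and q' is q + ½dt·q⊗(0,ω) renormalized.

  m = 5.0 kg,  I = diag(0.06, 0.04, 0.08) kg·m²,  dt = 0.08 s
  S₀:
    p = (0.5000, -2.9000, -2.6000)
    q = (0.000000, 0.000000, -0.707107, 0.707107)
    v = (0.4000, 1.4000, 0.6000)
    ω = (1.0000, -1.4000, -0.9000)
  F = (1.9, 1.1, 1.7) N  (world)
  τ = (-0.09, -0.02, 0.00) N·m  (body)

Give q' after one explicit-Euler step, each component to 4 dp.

q⊗(0,ω) = (-0.3535535, 1.6263461, 0.7071070, 0.7071070)
q + ½dt·q⊗(0,ω), renormalized = (-0.0141, 0.0649, -0.6768, 0.7332)

q' = (-0.0141, 0.0649, -0.6768, 0.7332)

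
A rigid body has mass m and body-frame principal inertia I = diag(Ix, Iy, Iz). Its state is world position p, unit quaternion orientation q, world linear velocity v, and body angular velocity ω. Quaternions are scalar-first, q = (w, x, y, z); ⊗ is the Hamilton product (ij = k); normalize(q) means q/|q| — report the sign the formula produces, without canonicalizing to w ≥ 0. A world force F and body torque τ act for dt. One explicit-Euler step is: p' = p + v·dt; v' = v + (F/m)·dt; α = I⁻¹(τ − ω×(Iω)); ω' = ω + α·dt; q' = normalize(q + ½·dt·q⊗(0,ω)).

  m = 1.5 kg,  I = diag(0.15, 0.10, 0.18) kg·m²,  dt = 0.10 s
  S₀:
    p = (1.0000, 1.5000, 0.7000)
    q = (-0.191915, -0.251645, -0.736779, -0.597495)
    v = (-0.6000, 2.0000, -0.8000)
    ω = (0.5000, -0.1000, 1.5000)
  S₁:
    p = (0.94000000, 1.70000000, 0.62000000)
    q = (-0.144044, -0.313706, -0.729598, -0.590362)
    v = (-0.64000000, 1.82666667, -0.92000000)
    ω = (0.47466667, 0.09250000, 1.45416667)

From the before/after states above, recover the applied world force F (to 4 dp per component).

v₁ − v₀ = (-0.04000000, -0.17333333, -0.12000000)
m·(v₁−v₀)/dt = (-0.6000, -2.6000, -1.8000)

F = (-0.6000, -2.6000, -1.8000)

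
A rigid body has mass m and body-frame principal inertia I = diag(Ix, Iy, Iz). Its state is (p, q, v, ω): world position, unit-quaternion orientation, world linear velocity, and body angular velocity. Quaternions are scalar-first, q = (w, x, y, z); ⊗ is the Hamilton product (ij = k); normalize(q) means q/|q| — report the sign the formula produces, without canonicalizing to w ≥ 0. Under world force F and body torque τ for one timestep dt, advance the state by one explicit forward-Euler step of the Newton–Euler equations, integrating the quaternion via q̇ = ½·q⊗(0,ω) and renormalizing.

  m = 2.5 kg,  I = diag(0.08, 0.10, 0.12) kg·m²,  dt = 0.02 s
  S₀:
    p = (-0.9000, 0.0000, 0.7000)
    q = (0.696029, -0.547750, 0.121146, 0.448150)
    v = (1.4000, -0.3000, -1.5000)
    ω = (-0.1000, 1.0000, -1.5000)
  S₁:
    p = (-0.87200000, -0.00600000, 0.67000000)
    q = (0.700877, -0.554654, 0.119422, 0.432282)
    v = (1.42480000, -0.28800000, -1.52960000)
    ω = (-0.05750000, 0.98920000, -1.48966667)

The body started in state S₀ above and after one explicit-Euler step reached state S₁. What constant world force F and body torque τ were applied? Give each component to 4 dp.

F = (3.1000, 1.5000, -3.7000)
τ = (0.1400, -0.0600, 0.0600)

v₁ − v₀ = (0.02480000, 0.01200000, -0.02960000)
m·(v₁−v₀)/dt = (3.1000, 1.5000, -3.7000)
rate change Δω = (0.04250000, -0.01080000, 0.01033333)
gyro term ω₀×Iω₀ = (-0.0300, -0.0060, -0.0020)
I·α + gyro = (0.1400, -0.0600, 0.0600)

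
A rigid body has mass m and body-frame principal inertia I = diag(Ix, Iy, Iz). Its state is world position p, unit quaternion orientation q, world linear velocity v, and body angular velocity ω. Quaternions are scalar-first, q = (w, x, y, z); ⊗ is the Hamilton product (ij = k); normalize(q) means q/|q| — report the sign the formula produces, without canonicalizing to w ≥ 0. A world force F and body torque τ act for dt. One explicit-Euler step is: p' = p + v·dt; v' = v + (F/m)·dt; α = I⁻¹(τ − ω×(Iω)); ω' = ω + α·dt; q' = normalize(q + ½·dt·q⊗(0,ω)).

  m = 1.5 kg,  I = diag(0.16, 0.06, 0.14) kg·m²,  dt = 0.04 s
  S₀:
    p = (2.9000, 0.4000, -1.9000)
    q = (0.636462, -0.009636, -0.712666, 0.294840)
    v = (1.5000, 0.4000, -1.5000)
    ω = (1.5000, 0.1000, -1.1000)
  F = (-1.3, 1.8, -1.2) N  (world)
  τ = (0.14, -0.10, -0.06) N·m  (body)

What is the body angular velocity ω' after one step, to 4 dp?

ω' = (1.5372, 0.0553, -1.1129)

α = I⁻¹(τ − ω×Iω) = (0.9300, -1.1167, -0.3214)
ω + α·dt = (1.5372, 0.0553, -1.1129)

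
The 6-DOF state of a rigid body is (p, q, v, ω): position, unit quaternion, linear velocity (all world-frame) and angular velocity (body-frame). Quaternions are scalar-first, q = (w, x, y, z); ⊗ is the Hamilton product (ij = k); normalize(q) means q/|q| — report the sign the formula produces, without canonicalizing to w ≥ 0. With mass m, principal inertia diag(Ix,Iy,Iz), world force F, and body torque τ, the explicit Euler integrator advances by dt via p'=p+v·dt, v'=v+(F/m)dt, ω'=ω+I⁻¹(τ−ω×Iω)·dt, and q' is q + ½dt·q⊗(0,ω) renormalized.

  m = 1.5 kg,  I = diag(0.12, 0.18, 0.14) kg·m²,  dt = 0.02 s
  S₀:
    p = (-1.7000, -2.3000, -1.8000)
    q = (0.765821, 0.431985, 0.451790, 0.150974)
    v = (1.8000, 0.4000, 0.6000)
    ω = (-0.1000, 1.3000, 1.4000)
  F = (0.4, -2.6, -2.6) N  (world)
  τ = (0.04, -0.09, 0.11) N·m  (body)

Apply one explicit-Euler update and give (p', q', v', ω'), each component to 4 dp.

p' = (-1.6640, -2.2920, -1.7880)
q' = (0.7581, 0.4355, 0.4555, 0.1677)
v' = (1.8053, 0.3653, 0.5653)
ω' = (-0.0812, 1.2897, 1.4168)

p + v·dt = (-1.6640, -2.2920, -1.7880)
v' = v + a·dt = (1.8053, 0.3653, 0.5653)
α = I⁻¹(τ − ω×Iω) = (0.9400, -0.5156, 0.8414)
ω + α·dt = (-0.0812, 1.2897, 1.4168)
q⊗(0,ω) = (-0.7554921, 0.3596577, 0.3756909, 1.6789089)
q' = normalize(q + ½dt·q⊗(0,ω)) = (0.7581, 0.4355, 0.4555, 0.1677)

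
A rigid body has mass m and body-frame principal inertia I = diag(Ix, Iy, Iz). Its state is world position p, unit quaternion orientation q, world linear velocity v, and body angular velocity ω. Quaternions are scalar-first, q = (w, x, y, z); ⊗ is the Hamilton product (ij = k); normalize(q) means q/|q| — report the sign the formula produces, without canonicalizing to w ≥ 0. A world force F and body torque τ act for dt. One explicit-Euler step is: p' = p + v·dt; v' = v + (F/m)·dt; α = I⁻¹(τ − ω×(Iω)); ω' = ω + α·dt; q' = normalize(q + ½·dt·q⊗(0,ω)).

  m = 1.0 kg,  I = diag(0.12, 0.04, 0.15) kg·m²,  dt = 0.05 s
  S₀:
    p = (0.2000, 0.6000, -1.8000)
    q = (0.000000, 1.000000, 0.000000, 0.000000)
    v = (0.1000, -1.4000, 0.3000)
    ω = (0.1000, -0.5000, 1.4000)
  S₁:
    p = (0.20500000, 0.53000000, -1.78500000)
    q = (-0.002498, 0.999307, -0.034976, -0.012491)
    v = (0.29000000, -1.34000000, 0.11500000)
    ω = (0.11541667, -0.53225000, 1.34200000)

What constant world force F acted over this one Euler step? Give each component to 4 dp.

F = (3.8000, 1.2000, -3.7000)

velocity change Δv = (0.19000000, 0.06000000, -0.18500000)
applied force F = (3.8000, 1.2000, -3.7000)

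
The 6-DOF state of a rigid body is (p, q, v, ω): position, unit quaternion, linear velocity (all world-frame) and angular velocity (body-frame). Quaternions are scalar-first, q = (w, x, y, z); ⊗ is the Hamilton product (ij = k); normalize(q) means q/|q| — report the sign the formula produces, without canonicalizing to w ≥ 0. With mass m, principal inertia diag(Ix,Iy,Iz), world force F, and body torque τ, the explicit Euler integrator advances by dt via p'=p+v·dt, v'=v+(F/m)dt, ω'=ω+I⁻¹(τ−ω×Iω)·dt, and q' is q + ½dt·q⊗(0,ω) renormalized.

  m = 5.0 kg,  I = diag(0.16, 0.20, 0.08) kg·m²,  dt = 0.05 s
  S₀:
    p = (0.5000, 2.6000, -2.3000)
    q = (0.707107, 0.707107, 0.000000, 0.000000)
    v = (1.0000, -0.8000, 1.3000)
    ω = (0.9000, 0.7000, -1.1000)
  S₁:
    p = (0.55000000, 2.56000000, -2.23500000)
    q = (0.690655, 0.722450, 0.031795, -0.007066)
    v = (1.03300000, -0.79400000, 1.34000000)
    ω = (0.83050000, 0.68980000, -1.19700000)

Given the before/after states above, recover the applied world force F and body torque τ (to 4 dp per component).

velocity change Δv = (0.03300000, 0.00600000, 0.04000000)
m·(v₁−v₀)/dt = (3.3000, 0.6000, 4.0000)
rate change Δω = (-0.06950000, -0.01020000, -0.09700000)
precession coupling = (0.0924, -0.0792, 0.0252)
I·α + gyro = (-0.1300, -0.1200, -0.1300)

F = (3.3000, 0.6000, 4.0000)
τ = (-0.1300, -0.1200, -0.1300)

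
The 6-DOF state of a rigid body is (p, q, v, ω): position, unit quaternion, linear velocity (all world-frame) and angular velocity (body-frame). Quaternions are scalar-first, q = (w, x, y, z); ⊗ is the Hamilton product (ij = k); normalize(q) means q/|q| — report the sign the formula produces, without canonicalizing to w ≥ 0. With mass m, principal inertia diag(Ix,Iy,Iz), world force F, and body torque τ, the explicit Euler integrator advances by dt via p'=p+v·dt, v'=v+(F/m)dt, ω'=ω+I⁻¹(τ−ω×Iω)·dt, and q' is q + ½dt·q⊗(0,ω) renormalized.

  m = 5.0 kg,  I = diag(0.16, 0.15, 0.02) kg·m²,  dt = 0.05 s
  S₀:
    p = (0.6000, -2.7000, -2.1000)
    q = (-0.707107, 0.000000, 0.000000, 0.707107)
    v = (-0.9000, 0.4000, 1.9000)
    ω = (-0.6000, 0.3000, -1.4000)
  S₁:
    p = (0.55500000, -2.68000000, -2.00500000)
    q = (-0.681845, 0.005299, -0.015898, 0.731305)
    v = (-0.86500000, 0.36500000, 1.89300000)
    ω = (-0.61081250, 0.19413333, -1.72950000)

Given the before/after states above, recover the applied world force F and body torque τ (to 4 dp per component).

F = (3.5000, -3.5000, -0.7000)
τ = (0.0200, -0.2000, -0.1300)

velocity change Δv = (0.03500000, -0.03500000, -0.00700000)
F = m·Δv/dt = (3.5000, -3.5000, -0.7000)
ω₁ − ω₀ = (-0.01081250, -0.10586667, -0.32950000)
ω₀×(Iω₀) = (0.0546, 0.1176, 0.0018)
τ = I·(Δω/dt) + ω₀×(Iω₀) = (0.0200, -0.2000, -0.1300)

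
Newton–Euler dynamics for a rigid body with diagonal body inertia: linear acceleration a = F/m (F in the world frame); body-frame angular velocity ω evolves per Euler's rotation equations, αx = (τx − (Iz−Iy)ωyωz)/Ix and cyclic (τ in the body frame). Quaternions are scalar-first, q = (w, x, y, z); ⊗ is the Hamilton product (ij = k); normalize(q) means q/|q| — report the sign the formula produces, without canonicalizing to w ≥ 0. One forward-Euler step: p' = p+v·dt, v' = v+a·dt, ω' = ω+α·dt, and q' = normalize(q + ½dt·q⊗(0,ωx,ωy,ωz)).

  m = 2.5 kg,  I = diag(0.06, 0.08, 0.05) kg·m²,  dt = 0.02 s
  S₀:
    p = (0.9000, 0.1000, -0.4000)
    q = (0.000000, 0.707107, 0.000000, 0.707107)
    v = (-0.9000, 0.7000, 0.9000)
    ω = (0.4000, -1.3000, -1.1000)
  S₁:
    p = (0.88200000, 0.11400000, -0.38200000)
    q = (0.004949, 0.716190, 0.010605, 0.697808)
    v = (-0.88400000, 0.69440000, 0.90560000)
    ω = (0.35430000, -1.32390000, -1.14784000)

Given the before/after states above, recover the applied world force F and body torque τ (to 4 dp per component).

velocity change Δv = (0.01600000, -0.00560000, 0.00560000)
m·(v₁−v₀)/dt = (2.0000, -0.7000, 0.7000)
ω₁ − ω₀ = (-0.04570000, -0.02390000, -0.04784000)
gyro term ω₀×Iω₀ = (-0.0429, -0.0044, -0.0104)
I·α + gyro = (-0.1800, -0.1000, -0.1300)

F = (2.0000, -0.7000, 0.7000)
τ = (-0.1800, -0.1000, -0.1300)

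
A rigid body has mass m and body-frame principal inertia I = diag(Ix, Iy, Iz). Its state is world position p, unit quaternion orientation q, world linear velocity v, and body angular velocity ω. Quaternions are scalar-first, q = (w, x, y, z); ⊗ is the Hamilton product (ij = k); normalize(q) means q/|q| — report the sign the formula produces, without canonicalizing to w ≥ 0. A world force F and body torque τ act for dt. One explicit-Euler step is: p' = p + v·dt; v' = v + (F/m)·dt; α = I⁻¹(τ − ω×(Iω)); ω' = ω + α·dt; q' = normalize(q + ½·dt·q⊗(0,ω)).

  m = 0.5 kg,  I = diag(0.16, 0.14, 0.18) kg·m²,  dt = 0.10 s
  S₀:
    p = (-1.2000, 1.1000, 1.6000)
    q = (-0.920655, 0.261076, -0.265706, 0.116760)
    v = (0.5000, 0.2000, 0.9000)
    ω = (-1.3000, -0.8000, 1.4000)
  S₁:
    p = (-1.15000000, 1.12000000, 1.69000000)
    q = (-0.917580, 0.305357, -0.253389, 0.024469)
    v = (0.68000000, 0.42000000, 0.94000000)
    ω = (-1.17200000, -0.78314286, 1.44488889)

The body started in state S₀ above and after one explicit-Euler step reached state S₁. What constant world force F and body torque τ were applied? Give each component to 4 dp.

rate change Δω = (0.12800000, 0.01685714, 0.04488889)
gyro term ω₀×Iω₀ = (-0.0448, 0.0364, -0.0208)
τ = I·(Δω/dt) + ω₀×(Iω₀) = (0.1600, 0.0600, 0.0600)
velocity change Δv = (0.18000000, 0.22000000, 0.04000000)
m·(v₁−v₀)/dt = (0.9000, 1.1000, 0.2000)

F = (0.9000, 1.1000, 0.2000)
τ = (0.1600, 0.0600, 0.0600)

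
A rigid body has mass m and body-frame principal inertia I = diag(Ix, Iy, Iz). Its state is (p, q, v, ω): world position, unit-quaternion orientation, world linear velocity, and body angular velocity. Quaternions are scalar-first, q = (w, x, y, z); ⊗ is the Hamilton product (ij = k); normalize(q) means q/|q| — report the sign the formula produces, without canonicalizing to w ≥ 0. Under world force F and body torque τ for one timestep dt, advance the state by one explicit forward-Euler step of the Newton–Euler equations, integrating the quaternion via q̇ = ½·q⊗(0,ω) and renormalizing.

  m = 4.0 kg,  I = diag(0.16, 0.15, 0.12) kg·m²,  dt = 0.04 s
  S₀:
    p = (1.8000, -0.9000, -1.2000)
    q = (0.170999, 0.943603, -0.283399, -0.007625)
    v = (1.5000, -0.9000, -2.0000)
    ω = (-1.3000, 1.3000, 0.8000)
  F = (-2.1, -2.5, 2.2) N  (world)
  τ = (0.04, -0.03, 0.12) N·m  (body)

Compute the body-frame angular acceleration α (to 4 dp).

α = (0.4450, 0.0773, 0.8592)

gyro term ω×Iω = (-0.0312, -0.0416, 0.0169)
α = I⁻¹(τ − ω×Iω) = (0.4450, 0.0773, 0.8592)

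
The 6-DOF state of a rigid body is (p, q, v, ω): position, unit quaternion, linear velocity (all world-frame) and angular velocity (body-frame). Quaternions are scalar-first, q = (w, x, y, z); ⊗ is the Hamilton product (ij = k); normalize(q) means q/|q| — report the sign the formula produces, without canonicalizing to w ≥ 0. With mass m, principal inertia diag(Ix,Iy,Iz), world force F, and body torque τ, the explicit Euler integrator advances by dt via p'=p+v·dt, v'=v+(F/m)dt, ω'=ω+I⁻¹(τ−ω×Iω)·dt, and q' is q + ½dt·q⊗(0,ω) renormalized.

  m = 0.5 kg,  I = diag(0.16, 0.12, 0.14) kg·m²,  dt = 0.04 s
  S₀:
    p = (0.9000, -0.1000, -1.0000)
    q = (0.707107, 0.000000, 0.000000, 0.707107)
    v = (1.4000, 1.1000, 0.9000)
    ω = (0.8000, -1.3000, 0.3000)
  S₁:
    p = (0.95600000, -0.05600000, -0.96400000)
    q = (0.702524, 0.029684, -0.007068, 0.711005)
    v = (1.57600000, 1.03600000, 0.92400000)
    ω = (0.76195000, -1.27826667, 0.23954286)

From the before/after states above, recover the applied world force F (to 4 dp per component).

F = (2.2000, -0.8000, 0.3000)

velocity change Δv = (0.17600000, -0.06400000, 0.02400000)
m·(v₁−v₀)/dt = (2.2000, -0.8000, 0.3000)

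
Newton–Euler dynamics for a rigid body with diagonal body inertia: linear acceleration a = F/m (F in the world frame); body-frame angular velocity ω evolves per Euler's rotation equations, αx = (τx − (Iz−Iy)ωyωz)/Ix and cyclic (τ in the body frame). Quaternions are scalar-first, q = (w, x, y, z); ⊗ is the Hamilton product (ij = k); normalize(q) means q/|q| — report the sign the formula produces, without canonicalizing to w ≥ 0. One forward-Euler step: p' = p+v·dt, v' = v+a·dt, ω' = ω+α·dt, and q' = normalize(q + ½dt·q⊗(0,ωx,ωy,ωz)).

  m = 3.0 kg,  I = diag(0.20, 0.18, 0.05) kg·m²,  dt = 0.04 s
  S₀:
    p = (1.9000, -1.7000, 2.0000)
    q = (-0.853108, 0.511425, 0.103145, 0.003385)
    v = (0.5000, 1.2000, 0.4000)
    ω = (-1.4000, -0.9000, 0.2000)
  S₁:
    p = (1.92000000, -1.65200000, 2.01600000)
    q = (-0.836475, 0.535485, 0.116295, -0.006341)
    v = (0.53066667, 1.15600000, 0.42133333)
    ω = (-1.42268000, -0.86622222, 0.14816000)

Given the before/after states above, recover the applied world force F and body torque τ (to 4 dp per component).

F = (2.3000, -3.3000, 1.6000)
τ = (-0.0900, 0.1100, -0.0900)

Δv = v₁−v₀ = (0.03066667, -0.04400000, 0.02133333)
m·(v₁−v₀)/dt = (2.3000, -3.3000, 1.6000)
ω₁ − ω₀ = (-0.02268000, 0.03377778, -0.05184000)
ω₀×(Iω₀) = (0.0234, -0.0420, -0.0252)
applied torque τ = (-0.0900, 0.1100, -0.0900)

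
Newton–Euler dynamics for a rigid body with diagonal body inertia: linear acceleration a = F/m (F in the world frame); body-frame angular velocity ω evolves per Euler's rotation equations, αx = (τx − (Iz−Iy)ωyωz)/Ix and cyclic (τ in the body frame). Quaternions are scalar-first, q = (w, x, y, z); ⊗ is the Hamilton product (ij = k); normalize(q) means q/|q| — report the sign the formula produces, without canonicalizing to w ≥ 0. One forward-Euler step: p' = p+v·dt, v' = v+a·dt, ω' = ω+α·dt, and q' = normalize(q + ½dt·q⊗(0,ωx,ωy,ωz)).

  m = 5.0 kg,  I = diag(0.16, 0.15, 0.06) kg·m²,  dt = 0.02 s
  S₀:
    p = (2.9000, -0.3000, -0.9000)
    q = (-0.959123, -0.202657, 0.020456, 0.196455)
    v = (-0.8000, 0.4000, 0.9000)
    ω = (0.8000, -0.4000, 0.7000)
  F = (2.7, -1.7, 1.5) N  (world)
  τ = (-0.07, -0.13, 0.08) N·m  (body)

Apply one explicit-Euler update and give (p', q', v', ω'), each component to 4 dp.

p' = (2.8840, -0.2920, -0.8820)
q' = (-0.9587, -0.2094, 0.0273, 0.1904)
v' = (-0.7892, 0.3932, 0.9060)
ω' = (0.7881, -0.4248, 0.7256)

gyro term ω×Iω = (0.0252, 0.0560, 0.0032)
angular accel α = (-0.5950, -1.2400, 1.2800)
ω + α·dt = (0.7881, -0.4248, 0.7256)
q⊗(0,ω) = (0.0327895, -0.6743972, 0.6826731, -0.6066881)
q' = normalize(q + ½dt·q⊗(0,ω)) = (-0.9587, -0.2094, 0.0273, 0.1904)
p' = p + v·dt = (2.8840, -0.2920, -0.8820)
v + (F/m)dt = (-0.7892, 0.3932, 0.9060)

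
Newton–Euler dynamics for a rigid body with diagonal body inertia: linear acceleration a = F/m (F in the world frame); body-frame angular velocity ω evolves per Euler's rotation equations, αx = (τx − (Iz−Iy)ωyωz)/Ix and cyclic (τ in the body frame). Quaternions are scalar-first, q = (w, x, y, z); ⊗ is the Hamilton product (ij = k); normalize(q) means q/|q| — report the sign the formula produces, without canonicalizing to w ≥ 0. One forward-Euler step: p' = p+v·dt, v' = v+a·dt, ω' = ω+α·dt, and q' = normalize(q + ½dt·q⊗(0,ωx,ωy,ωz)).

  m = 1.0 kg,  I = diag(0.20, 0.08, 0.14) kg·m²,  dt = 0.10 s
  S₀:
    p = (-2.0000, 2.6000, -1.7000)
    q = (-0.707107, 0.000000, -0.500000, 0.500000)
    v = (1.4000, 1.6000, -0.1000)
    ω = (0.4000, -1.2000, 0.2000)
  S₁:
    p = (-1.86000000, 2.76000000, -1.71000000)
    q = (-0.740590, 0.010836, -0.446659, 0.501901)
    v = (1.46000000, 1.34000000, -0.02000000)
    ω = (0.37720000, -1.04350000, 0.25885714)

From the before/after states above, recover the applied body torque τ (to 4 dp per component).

τ = (-0.0600, 0.1300, 0.1400)

Δω = ω₁−ω₀ = (-0.02280000, 0.15650000, 0.05885714)
gyro term ω₀×Iω₀ = (-0.0144, 0.0048, 0.0576)
applied torque τ = (-0.0600, 0.1300, 0.1400)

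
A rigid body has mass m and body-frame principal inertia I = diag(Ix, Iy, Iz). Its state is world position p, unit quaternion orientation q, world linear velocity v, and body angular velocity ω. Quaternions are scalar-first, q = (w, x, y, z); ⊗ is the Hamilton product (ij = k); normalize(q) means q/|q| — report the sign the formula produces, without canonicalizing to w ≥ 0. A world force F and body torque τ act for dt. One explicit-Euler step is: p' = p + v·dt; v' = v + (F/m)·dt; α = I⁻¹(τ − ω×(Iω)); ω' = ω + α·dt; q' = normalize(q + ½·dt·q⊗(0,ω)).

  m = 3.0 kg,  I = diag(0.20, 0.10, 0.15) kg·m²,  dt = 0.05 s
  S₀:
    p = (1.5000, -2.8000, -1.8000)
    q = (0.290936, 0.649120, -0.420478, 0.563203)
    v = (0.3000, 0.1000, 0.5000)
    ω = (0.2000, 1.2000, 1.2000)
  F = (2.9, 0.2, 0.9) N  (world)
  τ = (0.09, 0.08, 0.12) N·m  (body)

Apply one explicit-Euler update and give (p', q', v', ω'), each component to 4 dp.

p' = (1.5150, -2.7950, -1.7750)
q' = (0.2832, 0.6205, -0.4280, 0.5930)
v' = (0.3483, 0.1033, 0.5150)
ω' = (0.2045, 1.2340, 1.2480)

ω×(Iω) gyroscopic = (0.0720, 0.0120, -0.0240)
(τ − ω×Iω)/I = (0.0900, 0.6800, 0.9600)
new body rate ω' = (0.2045, 1.2340, 1.2480)
2q̇ = q⊗(0,ω) = (-0.3010940, -1.1222300, -0.3171802, 1.2121628)
q + ½dt·q⊗(0,ω), renormalized = (0.2832, 0.6205, -0.4280, 0.5930)
a = (0.9667, 0.0667, 0.3000)
p + v·dt = (1.5150, -2.7950, -1.7750)
v' = v + a·dt = (0.3483, 0.1033, 0.5150)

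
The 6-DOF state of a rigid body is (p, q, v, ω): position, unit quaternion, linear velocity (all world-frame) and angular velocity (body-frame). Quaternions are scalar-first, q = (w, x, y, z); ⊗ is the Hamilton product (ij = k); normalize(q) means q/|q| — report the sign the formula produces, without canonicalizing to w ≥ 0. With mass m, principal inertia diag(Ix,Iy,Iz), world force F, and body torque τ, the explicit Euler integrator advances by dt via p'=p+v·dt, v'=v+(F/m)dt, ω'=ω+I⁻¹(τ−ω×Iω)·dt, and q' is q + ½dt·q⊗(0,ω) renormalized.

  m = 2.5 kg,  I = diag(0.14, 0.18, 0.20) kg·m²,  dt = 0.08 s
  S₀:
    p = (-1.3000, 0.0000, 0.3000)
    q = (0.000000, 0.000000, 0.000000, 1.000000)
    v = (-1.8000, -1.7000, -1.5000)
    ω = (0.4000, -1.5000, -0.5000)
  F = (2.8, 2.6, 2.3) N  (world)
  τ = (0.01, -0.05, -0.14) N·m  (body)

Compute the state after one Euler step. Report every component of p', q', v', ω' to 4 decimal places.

p' = (-1.4440, -0.1360, 0.1800)
q' = (0.0200, 0.0599, 0.0160, 0.9979)
v' = (-1.7104, -1.6168, -1.4264)
ω' = (0.3971, -1.5276, -0.5464)

ω×(Iω) gyroscopic = (0.0150, 0.0120, -0.0240)
angular accel α = (-0.0357, -0.3444, -0.5800)
ω' = ω + α·dt = (0.3971, -1.5276, -0.5464)
q⊗(0,ω) = (0.5000000, 1.5000000, 0.4000000, 0.0000000)
q + ½dt·q⊗(0,ω), renormalized = (0.0200, 0.0599, 0.0160, 0.9979)
new position p' = (-1.4440, -0.1360, 0.1800)
v' = v + a·dt = (-1.7104, -1.6168, -1.4264)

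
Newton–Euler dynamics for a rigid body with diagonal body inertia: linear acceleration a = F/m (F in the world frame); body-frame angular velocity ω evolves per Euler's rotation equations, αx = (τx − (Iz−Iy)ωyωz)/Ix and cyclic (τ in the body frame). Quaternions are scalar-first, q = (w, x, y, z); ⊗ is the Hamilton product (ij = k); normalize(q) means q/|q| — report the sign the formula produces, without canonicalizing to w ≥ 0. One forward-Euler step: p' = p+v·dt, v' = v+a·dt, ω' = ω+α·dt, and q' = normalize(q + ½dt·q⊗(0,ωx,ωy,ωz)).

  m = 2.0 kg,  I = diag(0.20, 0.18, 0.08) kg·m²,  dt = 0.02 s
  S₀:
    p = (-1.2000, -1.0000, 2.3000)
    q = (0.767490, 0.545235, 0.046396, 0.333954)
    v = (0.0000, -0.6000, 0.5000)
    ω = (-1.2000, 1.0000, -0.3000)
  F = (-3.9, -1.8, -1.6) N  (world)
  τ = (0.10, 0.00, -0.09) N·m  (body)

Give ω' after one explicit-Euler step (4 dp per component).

precession coupling ω×(Iω) = (0.0300, 0.0432, 0.0240)
(τ − ω×Iω)/I = (0.3500, -0.2400, -1.4250)
ω' = ω + α·dt = (-1.1930, 0.9952, -0.3285)

ω' = (-1.1930, 0.9952, -0.3285)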